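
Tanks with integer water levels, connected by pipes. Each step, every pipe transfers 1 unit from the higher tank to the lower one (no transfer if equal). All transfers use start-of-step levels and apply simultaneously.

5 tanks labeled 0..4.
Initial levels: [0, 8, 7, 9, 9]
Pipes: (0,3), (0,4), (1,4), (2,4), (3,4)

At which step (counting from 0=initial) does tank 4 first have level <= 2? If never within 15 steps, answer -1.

Answer: -1

Derivation:
Step 1: flows [3->0,4->0,4->1,4->2,3=4] -> levels [2 9 8 8 6]
Step 2: flows [3->0,4->0,1->4,2->4,3->4] -> levels [4 8 7 6 8]
Step 3: flows [3->0,4->0,1=4,4->2,4->3] -> levels [6 8 8 6 5]
Step 4: flows [0=3,0->4,1->4,2->4,3->4] -> levels [5 7 7 5 9]
Step 5: flows [0=3,4->0,4->1,4->2,4->3] -> levels [6 8 8 6 5]
  -> period-2 cycle (repeats step 3); tank 4 never drops to <=2
Tank 4 never reaches <=2 within 15 steps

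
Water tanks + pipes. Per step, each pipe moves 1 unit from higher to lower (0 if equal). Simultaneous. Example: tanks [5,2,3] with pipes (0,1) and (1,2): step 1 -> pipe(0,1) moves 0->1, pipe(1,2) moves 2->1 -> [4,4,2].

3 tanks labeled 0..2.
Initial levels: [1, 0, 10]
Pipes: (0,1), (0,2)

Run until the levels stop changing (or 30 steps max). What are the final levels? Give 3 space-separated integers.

Step 1: flows [0->1,2->0] -> levels [1 1 9]
Step 2: flows [0=1,2->0] -> levels [2 1 8]
Step 3: flows [0->1,2->0] -> levels [2 2 7]
Step 4: flows [0=1,2->0] -> levels [3 2 6]
Step 5: flows [0->1,2->0] -> levels [3 3 5]
Step 6: flows [0=1,2->0] -> levels [4 3 4]
Step 7: flows [0->1,0=2] -> levels [3 4 4]
Step 8: flows [1->0,2->0] -> levels [5 3 3]
Step 9: flows [0->1,0->2] -> levels [3 4 4]
  -> period-2 cycle: step 9 state = step 7 state; never stabilizes
  -> state at step 30: (30-7) mod 2 = 1, same as step 8 -> [5 3 3]

Answer: 5 3 3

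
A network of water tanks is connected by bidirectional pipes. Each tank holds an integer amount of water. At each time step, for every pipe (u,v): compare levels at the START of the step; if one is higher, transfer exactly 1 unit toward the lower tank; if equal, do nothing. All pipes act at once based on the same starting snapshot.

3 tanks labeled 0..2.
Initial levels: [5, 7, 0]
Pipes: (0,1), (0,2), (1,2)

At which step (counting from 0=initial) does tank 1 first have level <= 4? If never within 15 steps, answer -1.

Step 1: flows [1->0,0->2,1->2] -> levels [5 5 2]
Step 2: flows [0=1,0->2,1->2] -> levels [4 4 4]
Tank 1 first reaches <=4 at step 2

Answer: 2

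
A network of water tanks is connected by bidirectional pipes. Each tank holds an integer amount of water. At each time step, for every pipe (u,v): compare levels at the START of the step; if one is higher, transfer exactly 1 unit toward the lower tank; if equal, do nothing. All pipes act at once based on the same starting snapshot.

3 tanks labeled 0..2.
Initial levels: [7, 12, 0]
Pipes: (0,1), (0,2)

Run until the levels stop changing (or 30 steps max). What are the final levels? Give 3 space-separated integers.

Answer: 5 7 7

Derivation:
Step 1: flows [1->0,0->2] -> levels [7 11 1]
Step 2: flows [1->0,0->2] -> levels [7 10 2]
Step 3: flows [1->0,0->2] -> levels [7 9 3]
Step 4: flows [1->0,0->2] -> levels [7 8 4]
Step 5: flows [1->0,0->2] -> levels [7 7 5]
Step 6: flows [0=1,0->2] -> levels [6 7 6]
Step 7: flows [1->0,0=2] -> levels [7 6 6]
Step 8: flows [0->1,0->2] -> levels [5 7 7]
Step 9: flows [1->0,2->0] -> levels [7 6 6]
  -> period-2 cycle: step 9 state = step 7 state; never stabilizes
  -> state at step 30: (30-7) mod 2 = 1, same as step 8 -> [5 7 7]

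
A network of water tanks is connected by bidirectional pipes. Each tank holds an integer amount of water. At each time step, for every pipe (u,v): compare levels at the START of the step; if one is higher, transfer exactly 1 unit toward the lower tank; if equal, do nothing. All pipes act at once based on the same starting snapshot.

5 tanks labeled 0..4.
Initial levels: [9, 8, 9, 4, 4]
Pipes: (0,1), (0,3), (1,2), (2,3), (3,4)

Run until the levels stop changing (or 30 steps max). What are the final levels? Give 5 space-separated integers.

Answer: 6 8 6 8 6

Derivation:
Step 1: flows [0->1,0->3,2->1,2->3,3=4] -> levels [7 10 7 6 4]
Step 2: flows [1->0,0->3,1->2,2->3,3->4] -> levels [7 8 7 7 5]
Step 3: flows [1->0,0=3,1->2,2=3,3->4] -> levels [8 6 8 6 6]
Step 4: flows [0->1,0->3,2->1,2->3,3=4] -> levels [6 8 6 8 6]
Step 5: flows [1->0,3->0,1->2,3->2,3->4] -> levels [8 6 8 5 7]
Step 6: flows [0->1,0->3,2->1,2->3,4->3] -> levels [6 8 6 8 6]
  -> period-2 cycle: step 6 state = step 4 state; never stabilizes
  -> state at step 30: (30-4) mod 2 = 0, same as step 4 -> [6 8 6 8 6]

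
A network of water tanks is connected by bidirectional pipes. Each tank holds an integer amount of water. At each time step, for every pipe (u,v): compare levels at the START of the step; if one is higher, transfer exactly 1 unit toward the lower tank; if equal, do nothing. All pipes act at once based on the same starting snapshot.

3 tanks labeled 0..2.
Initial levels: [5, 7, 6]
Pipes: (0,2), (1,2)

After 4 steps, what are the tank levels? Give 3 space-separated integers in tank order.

Step 1: flows [2->0,1->2] -> levels [6 6 6]
Step 2: flows [0=2,1=2] -> levels [6 6 6]
  -> stable; steps 3..4 unchanged -> [6 6 6]

Answer: 6 6 6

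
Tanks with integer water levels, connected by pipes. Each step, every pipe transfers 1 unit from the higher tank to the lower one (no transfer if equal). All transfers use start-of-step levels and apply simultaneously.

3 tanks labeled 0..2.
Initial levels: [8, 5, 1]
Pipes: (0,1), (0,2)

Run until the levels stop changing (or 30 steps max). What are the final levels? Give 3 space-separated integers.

Step 1: flows [0->1,0->2] -> levels [6 6 2]
Step 2: flows [0=1,0->2] -> levels [5 6 3]
Step 3: flows [1->0,0->2] -> levels [5 5 4]
Step 4: flows [0=1,0->2] -> levels [4 5 5]
Step 5: flows [1->0,2->0] -> levels [6 4 4]
Step 6: flows [0->1,0->2] -> levels [4 5 5]
  -> period-2 cycle: step 6 state = step 4 state; never stabilizes
  -> state at step 30: (30-4) mod 2 = 0, same as step 4 -> [4 5 5]

Answer: 4 5 5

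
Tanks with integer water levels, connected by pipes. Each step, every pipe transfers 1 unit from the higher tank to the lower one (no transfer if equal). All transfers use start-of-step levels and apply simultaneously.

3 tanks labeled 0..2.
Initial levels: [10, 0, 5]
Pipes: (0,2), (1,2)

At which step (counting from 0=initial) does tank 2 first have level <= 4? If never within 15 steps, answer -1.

Answer: -1

Derivation:
Step 1: flows [0->2,2->1] -> levels [9 1 5]
Step 2: flows [0->2,2->1] -> levels [8 2 5]
Step 3: flows [0->2,2->1] -> levels [7 3 5]
Step 4: flows [0->2,2->1] -> levels [6 4 5]
Step 5: flows [0->2,2->1] -> levels [5 5 5]
Step 6: flows [0=2,1=2] -> levels [5 5 5]
  -> stable; tank 2 stays at 5 > 4
Tank 2 never reaches <=4 within 15 steps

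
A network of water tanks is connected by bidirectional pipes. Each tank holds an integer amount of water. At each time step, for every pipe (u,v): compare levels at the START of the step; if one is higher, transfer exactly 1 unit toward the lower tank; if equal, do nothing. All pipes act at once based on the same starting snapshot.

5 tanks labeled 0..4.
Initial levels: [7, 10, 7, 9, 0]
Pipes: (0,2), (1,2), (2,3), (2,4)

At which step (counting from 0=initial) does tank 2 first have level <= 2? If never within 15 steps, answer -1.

Answer: -1

Derivation:
Step 1: flows [0=2,1->2,3->2,2->4] -> levels [7 9 8 8 1]
Step 2: flows [2->0,1->2,2=3,2->4] -> levels [8 8 7 8 2]
Step 3: flows [0->2,1->2,3->2,2->4] -> levels [7 7 9 7 3]
Step 4: flows [2->0,2->1,2->3,2->4] -> levels [8 8 5 8 4]
Step 5: flows [0->2,1->2,3->2,2->4] -> levels [7 7 7 7 5]
Step 6: flows [0=2,1=2,2=3,2->4] -> levels [7 7 6 7 6]
Step 7: flows [0->2,1->2,3->2,2=4] -> levels [6 6 9 6 6]
Step 8: flows [2->0,2->1,2->3,2->4] -> levels [7 7 5 7 7]
Step 9: flows [0->2,1->2,3->2,4->2] -> levels [6 6 9 6 6]
  -> period-2 cycle (repeats step 7); tank 2 never drops to <=2
Tank 2 never reaches <=2 within 15 steps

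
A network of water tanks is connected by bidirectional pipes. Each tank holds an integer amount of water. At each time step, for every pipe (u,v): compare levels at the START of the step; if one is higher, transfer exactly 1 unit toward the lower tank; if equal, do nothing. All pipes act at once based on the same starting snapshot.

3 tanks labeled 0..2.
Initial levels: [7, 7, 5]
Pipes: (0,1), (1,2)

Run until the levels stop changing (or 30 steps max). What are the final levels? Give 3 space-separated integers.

Answer: 6 7 6

Derivation:
Step 1: flows [0=1,1->2] -> levels [7 6 6]
Step 2: flows [0->1,1=2] -> levels [6 7 6]
Step 3: flows [1->0,1->2] -> levels [7 5 7]
Step 4: flows [0->1,2->1] -> levels [6 7 6]
  -> period-2 cycle: step 4 state = step 2 state; never stabilizes
  -> state at step 30: (30-2) mod 2 = 0, same as step 2 -> [6 7 6]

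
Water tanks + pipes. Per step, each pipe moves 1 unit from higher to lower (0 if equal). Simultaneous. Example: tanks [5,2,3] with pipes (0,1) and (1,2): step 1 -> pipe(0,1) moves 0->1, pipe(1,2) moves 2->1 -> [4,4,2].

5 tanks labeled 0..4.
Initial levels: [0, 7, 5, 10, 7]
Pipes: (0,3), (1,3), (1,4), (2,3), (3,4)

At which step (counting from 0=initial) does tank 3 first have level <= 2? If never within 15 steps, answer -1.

Answer: -1

Derivation:
Step 1: flows [3->0,3->1,1=4,3->2,3->4] -> levels [1 8 6 6 8]
Step 2: flows [3->0,1->3,1=4,2=3,4->3] -> levels [2 7 6 7 7]
Step 3: flows [3->0,1=3,1=4,3->2,3=4] -> levels [3 7 7 5 7]
Step 4: flows [3->0,1->3,1=4,2->3,4->3] -> levels [4 6 6 7 6]
Step 5: flows [3->0,3->1,1=4,3->2,3->4] -> levels [5 7 7 3 7]
Step 6: flows [0->3,1->3,1=4,2->3,4->3] -> levels [4 6 6 7 6]
  -> period-2 cycle (repeats step 4); tank 3 never drops to <=2
Tank 3 never reaches <=2 within 15 steps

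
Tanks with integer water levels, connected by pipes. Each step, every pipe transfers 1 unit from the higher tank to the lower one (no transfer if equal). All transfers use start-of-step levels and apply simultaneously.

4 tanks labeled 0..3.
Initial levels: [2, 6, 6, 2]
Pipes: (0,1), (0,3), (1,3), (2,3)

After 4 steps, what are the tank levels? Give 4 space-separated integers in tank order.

Step 1: flows [1->0,0=3,1->3,2->3] -> levels [3 4 5 4]
Step 2: flows [1->0,3->0,1=3,2->3] -> levels [5 3 4 4]
Step 3: flows [0->1,0->3,3->1,2=3] -> levels [3 5 4 4]
Step 4: flows [1->0,3->0,1->3,2=3] -> levels [5 3 4 4]

Answer: 5 3 4 4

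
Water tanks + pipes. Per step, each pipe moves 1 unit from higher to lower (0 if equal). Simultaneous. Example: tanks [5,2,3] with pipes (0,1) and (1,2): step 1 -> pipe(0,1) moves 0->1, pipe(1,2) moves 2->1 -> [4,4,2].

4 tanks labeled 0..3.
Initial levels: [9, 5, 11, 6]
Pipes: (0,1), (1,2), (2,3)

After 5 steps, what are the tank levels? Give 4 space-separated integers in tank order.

Answer: 8 7 9 7

Derivation:
Step 1: flows [0->1,2->1,2->3] -> levels [8 7 9 7]
Step 2: flows [0->1,2->1,2->3] -> levels [7 9 7 8]
Step 3: flows [1->0,1->2,3->2] -> levels [8 7 9 7]
  -> period-2 cycle: step 3 state = step 1 state
  -> state at step 5: (5-1) mod 2 = 0, same as step 1 -> [8 7 9 7]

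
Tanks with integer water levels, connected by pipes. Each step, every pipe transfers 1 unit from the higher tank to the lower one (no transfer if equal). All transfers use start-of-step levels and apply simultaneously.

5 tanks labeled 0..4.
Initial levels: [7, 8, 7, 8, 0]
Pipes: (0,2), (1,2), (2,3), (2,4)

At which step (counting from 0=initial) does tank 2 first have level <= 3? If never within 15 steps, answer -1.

Answer: -1

Derivation:
Step 1: flows [0=2,1->2,3->2,2->4] -> levels [7 7 8 7 1]
Step 2: flows [2->0,2->1,2->3,2->4] -> levels [8 8 4 8 2]
Step 3: flows [0->2,1->2,3->2,2->4] -> levels [7 7 6 7 3]
Step 4: flows [0->2,1->2,3->2,2->4] -> levels [6 6 8 6 4]
Step 5: flows [2->0,2->1,2->3,2->4] -> levels [7 7 4 7 5]
Step 6: flows [0->2,1->2,3->2,4->2] -> levels [6 6 8 6 4]
  -> period-2 cycle (repeats step 4); tank 2 never drops to <=3
Tank 2 never reaches <=3 within 15 steps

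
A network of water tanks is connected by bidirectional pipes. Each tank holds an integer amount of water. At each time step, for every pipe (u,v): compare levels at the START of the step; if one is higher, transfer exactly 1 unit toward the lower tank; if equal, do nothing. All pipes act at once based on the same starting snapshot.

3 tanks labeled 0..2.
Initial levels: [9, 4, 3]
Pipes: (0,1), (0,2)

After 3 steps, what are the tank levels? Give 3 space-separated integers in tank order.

Answer: 6 5 5

Derivation:
Step 1: flows [0->1,0->2] -> levels [7 5 4]
Step 2: flows [0->1,0->2] -> levels [5 6 5]
Step 3: flows [1->0,0=2] -> levels [6 5 5]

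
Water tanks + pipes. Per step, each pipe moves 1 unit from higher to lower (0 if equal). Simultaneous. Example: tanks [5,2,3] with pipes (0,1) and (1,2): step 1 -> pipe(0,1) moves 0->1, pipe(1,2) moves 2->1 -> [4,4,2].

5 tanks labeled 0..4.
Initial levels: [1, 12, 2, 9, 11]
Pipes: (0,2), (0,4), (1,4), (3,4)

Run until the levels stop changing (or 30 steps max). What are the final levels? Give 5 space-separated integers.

Step 1: flows [2->0,4->0,1->4,4->3] -> levels [3 11 1 10 10]
Step 2: flows [0->2,4->0,1->4,3=4] -> levels [3 10 2 10 10]
Step 3: flows [0->2,4->0,1=4,3=4] -> levels [3 10 3 10 9]
Step 4: flows [0=2,4->0,1->4,3->4] -> levels [4 9 3 9 10]
Step 5: flows [0->2,4->0,4->1,4->3] -> levels [4 10 4 10 7]
Step 6: flows [0=2,4->0,1->4,3->4] -> levels [5 9 4 9 8]
Step 7: flows [0->2,4->0,1->4,3->4] -> levels [5 8 5 8 9]
Step 8: flows [0=2,4->0,4->1,4->3] -> levels [6 9 5 9 6]
Step 9: flows [0->2,0=4,1->4,3->4] -> levels [5 8 6 8 8]
Step 10: flows [2->0,4->0,1=4,3=4] -> levels [7 8 5 8 7]
Step 11: flows [0->2,0=4,1->4,3->4] -> levels [6 7 6 7 9]
Step 12: flows [0=2,4->0,4->1,4->3] -> levels [7 8 6 8 6]
Step 13: flows [0->2,0->4,1->4,3->4] -> levels [5 7 7 7 9]
Step 14: flows [2->0,4->0,4->1,4->3] -> levels [7 8 6 8 6]
  -> period-2 cycle: step 14 state = step 12 state; never stabilizes
  -> state at step 30: (30-12) mod 2 = 0, same as step 12 -> [7 8 6 8 6]

Answer: 7 8 6 8 6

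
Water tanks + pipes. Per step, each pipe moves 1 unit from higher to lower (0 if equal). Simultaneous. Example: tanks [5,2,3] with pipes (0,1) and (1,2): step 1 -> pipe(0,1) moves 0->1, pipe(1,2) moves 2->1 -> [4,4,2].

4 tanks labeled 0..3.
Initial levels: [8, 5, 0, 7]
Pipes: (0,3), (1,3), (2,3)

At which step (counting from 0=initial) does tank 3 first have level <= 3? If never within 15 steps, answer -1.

Step 1: flows [0->3,3->1,3->2] -> levels [7 6 1 6]
Step 2: flows [0->3,1=3,3->2] -> levels [6 6 2 6]
Step 3: flows [0=3,1=3,3->2] -> levels [6 6 3 5]
Step 4: flows [0->3,1->3,3->2] -> levels [5 5 4 6]
Step 5: flows [3->0,3->1,3->2] -> levels [6 6 5 3]
Tank 3 first reaches <=3 at step 5

Answer: 5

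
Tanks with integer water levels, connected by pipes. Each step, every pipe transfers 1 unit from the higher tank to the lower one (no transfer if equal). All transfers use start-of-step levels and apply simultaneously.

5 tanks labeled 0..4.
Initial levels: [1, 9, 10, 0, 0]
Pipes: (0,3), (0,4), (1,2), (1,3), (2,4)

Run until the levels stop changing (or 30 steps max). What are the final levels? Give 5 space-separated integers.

Answer: 5 3 5 4 3

Derivation:
Step 1: flows [0->3,0->4,2->1,1->3,2->4] -> levels [-1 9 8 2 2]
Step 2: flows [3->0,4->0,1->2,1->3,2->4] -> levels [1 7 8 2 2]
Step 3: flows [3->0,4->0,2->1,1->3,2->4] -> levels [3 7 6 2 2]
Step 4: flows [0->3,0->4,1->2,1->3,2->4] -> levels [1 5 6 4 4]
Step 5: flows [3->0,4->0,2->1,1->3,2->4] -> levels [3 5 4 4 4]
Step 6: flows [3->0,4->0,1->2,1->3,2=4] -> levels [5 3 5 4 3]
Step 7: flows [0->3,0->4,2->1,3->1,2->4] -> levels [3 5 3 4 5]
Step 8: flows [3->0,4->0,1->2,1->3,4->2] -> levels [5 3 5 4 3]
  -> period-2 cycle: step 8 state = step 6 state; never stabilizes
  -> state at step 30: (30-6) mod 2 = 0, same as step 6 -> [5 3 5 4 3]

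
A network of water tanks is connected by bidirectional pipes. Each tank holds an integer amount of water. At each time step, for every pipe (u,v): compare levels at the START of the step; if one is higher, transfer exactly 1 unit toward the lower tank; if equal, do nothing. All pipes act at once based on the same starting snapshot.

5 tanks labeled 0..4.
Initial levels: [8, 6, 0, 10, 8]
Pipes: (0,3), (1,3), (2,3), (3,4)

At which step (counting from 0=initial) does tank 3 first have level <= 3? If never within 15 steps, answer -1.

Answer: -1

Derivation:
Step 1: flows [3->0,3->1,3->2,3->4] -> levels [9 7 1 6 9]
Step 2: flows [0->3,1->3,3->2,4->3] -> levels [8 6 2 8 8]
Step 3: flows [0=3,3->1,3->2,3=4] -> levels [8 7 3 6 8]
Step 4: flows [0->3,1->3,3->2,4->3] -> levels [7 6 4 8 7]
Step 5: flows [3->0,3->1,3->2,3->4] -> levels [8 7 5 4 8]
Step 6: flows [0->3,1->3,2->3,4->3] -> levels [7 6 4 8 7]
  -> period-2 cycle (repeats step 4); tank 3 never drops to <=3
Tank 3 never reaches <=3 within 15 steps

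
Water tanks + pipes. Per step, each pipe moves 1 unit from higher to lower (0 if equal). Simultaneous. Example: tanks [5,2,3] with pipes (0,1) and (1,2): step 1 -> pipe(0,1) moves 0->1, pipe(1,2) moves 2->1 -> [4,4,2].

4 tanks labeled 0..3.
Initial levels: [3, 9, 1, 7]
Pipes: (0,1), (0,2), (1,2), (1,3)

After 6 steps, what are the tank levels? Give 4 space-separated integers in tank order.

Answer: 4 7 4 5

Derivation:
Step 1: flows [1->0,0->2,1->2,1->3] -> levels [3 6 3 8]
Step 2: flows [1->0,0=2,1->2,3->1] -> levels [4 5 4 7]
Step 3: flows [1->0,0=2,1->2,3->1] -> levels [5 4 5 6]
Step 4: flows [0->1,0=2,2->1,3->1] -> levels [4 7 4 5]
Step 5: flows [1->0,0=2,1->2,1->3] -> levels [5 4 5 6]
  -> period-2 cycle: step 5 state = step 3 state
  -> state at step 6: (6-3) mod 2 = 1, same as step 4 -> [4 7 4 5]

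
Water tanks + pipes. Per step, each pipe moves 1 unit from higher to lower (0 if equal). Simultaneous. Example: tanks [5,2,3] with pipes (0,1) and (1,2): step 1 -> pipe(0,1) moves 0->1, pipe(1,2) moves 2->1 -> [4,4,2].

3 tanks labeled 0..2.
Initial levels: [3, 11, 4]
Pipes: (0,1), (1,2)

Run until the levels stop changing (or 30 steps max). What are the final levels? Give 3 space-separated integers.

Step 1: flows [1->0,1->2] -> levels [4 9 5]
Step 2: flows [1->0,1->2] -> levels [5 7 6]
Step 3: flows [1->0,1->2] -> levels [6 5 7]
Step 4: flows [0->1,2->1] -> levels [5 7 6]
  -> period-2 cycle: step 4 state = step 2 state; never stabilizes
  -> state at step 30: (30-2) mod 2 = 0, same as step 2 -> [5 7 6]

Answer: 5 7 6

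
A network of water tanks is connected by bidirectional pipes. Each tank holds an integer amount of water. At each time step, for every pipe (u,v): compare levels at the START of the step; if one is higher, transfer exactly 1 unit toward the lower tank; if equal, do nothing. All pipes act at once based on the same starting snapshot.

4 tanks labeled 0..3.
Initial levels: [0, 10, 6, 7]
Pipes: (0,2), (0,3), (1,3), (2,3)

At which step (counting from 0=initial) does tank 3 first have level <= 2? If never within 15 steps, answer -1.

Answer: -1

Derivation:
Step 1: flows [2->0,3->0,1->3,3->2] -> levels [2 9 6 6]
Step 2: flows [2->0,3->0,1->3,2=3] -> levels [4 8 5 6]
Step 3: flows [2->0,3->0,1->3,3->2] -> levels [6 7 5 5]
Step 4: flows [0->2,0->3,1->3,2=3] -> levels [4 6 6 7]
Step 5: flows [2->0,3->0,3->1,3->2] -> levels [6 7 6 4]
Step 6: flows [0=2,0->3,1->3,2->3] -> levels [5 6 5 7]
Step 7: flows [0=2,3->0,3->1,3->2] -> levels [6 7 6 4]
  -> period-2 cycle (repeats step 5); tank 3 never drops to <=2
Tank 3 never reaches <=2 within 15 steps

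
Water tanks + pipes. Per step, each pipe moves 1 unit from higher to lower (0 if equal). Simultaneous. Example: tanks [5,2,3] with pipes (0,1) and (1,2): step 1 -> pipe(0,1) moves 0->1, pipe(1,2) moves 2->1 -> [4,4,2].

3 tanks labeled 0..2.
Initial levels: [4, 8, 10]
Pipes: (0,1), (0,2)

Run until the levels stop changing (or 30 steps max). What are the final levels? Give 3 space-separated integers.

Step 1: flows [1->0,2->0] -> levels [6 7 9]
Step 2: flows [1->0,2->0] -> levels [8 6 8]
Step 3: flows [0->1,0=2] -> levels [7 7 8]
Step 4: flows [0=1,2->0] -> levels [8 7 7]
Step 5: flows [0->1,0->2] -> levels [6 8 8]
Step 6: flows [1->0,2->0] -> levels [8 7 7]
  -> period-2 cycle: step 6 state = step 4 state; never stabilizes
  -> state at step 30: (30-4) mod 2 = 0, same as step 4 -> [8 7 7]

Answer: 8 7 7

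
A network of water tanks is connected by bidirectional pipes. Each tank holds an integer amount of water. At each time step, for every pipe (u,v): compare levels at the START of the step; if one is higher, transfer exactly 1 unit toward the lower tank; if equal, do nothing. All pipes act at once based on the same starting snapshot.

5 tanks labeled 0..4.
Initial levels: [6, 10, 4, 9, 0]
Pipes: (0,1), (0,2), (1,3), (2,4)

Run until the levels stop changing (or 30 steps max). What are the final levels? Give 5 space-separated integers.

Answer: 7 5 4 7 6

Derivation:
Step 1: flows [1->0,0->2,1->3,2->4] -> levels [6 8 4 10 1]
Step 2: flows [1->0,0->2,3->1,2->4] -> levels [6 8 4 9 2]
Step 3: flows [1->0,0->2,3->1,2->4] -> levels [6 8 4 8 3]
Step 4: flows [1->0,0->2,1=3,2->4] -> levels [6 7 4 8 4]
Step 5: flows [1->0,0->2,3->1,2=4] -> levels [6 7 5 7 4]
Step 6: flows [1->0,0->2,1=3,2->4] -> levels [6 6 5 7 5]
Step 7: flows [0=1,0->2,3->1,2=4] -> levels [5 7 6 6 5]
Step 8: flows [1->0,2->0,1->3,2->4] -> levels [7 5 4 7 6]
Step 9: flows [0->1,0->2,3->1,4->2] -> levels [5 7 6 6 5]
  -> period-2 cycle: step 9 state = step 7 state; never stabilizes
  -> state at step 30: (30-7) mod 2 = 1, same as step 8 -> [7 5 4 7 6]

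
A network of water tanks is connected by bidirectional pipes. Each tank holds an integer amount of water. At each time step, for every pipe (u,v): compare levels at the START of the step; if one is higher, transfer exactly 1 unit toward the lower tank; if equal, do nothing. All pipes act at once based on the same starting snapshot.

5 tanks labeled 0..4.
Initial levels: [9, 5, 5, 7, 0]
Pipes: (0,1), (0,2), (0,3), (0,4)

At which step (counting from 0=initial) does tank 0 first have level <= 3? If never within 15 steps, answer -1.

Answer: 5

Derivation:
Step 1: flows [0->1,0->2,0->3,0->4] -> levels [5 6 6 8 1]
Step 2: flows [1->0,2->0,3->0,0->4] -> levels [7 5 5 7 2]
Step 3: flows [0->1,0->2,0=3,0->4] -> levels [4 6 6 7 3]
Step 4: flows [1->0,2->0,3->0,0->4] -> levels [6 5 5 6 4]
Step 5: flows [0->1,0->2,0=3,0->4] -> levels [3 6 6 6 5]
Tank 0 first reaches <=3 at step 5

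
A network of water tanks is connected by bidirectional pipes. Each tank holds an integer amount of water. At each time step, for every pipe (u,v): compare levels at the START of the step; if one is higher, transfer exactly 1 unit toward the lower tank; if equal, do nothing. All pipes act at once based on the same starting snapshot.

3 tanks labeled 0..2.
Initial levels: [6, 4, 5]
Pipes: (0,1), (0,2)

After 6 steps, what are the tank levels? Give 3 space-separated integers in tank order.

Step 1: flows [0->1,0->2] -> levels [4 5 6]
Step 2: flows [1->0,2->0] -> levels [6 4 5]
  -> period-2 cycle: step 2 state = step 0 state
  -> state at step 6: (6-0) mod 2 = 0, same as step 0 -> [6 4 5]

Answer: 6 4 5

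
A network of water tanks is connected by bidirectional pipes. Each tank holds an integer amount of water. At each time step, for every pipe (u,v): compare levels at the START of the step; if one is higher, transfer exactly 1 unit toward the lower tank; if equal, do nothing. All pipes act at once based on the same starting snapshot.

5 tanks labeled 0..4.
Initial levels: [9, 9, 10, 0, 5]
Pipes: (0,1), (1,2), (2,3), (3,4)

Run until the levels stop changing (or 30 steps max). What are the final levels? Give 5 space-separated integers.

Step 1: flows [0=1,2->1,2->3,4->3] -> levels [9 10 8 2 4]
Step 2: flows [1->0,1->2,2->3,4->3] -> levels [10 8 8 4 3]
Step 3: flows [0->1,1=2,2->3,3->4] -> levels [9 9 7 4 4]
Step 4: flows [0=1,1->2,2->3,3=4] -> levels [9 8 7 5 4]
Step 5: flows [0->1,1->2,2->3,3->4] -> levels [8 8 7 5 5]
Step 6: flows [0=1,1->2,2->3,3=4] -> levels [8 7 7 6 5]
Step 7: flows [0->1,1=2,2->3,3->4] -> levels [7 8 6 6 6]
Step 8: flows [1->0,1->2,2=3,3=4] -> levels [8 6 7 6 6]
Step 9: flows [0->1,2->1,2->3,3=4] -> levels [7 8 5 7 6]
Step 10: flows [1->0,1->2,3->2,3->4] -> levels [8 6 7 5 7]
Step 11: flows [0->1,2->1,2->3,4->3] -> levels [7 8 5 7 6]
  -> period-2 cycle: step 11 state = step 9 state; never stabilizes
  -> state at step 30: (30-9) mod 2 = 1, same as step 10 -> [8 6 7 5 7]

Answer: 8 6 7 5 7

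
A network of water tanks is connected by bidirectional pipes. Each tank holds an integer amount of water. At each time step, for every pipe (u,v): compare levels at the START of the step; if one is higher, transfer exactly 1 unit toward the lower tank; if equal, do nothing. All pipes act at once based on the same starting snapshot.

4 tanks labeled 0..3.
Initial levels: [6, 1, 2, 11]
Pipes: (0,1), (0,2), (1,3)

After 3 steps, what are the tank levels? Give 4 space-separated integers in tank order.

Step 1: flows [0->1,0->2,3->1] -> levels [4 3 3 10]
Step 2: flows [0->1,0->2,3->1] -> levels [2 5 4 9]
Step 3: flows [1->0,2->0,3->1] -> levels [4 5 3 8]

Answer: 4 5 3 8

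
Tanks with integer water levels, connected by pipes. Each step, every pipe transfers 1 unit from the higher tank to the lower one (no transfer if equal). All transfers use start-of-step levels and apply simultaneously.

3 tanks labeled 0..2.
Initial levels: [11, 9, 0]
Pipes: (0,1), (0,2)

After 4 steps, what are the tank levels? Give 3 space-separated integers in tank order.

Answer: 8 8 4

Derivation:
Step 1: flows [0->1,0->2] -> levels [9 10 1]
Step 2: flows [1->0,0->2] -> levels [9 9 2]
Step 3: flows [0=1,0->2] -> levels [8 9 3]
Step 4: flows [1->0,0->2] -> levels [8 8 4]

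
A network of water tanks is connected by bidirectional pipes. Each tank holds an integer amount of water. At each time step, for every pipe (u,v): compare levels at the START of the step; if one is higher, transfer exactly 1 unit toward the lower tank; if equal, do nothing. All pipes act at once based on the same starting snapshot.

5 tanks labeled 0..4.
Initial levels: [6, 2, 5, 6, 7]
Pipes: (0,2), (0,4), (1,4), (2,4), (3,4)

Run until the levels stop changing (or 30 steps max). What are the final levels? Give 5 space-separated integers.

Answer: 5 4 5 5 7

Derivation:
Step 1: flows [0->2,4->0,4->1,4->2,4->3] -> levels [6 3 7 7 3]
Step 2: flows [2->0,0->4,1=4,2->4,3->4] -> levels [6 3 5 6 6]
Step 3: flows [0->2,0=4,4->1,4->2,3=4] -> levels [5 4 7 6 4]
Step 4: flows [2->0,0->4,1=4,2->4,3->4] -> levels [5 4 5 5 7]
Step 5: flows [0=2,4->0,4->1,4->2,4->3] -> levels [6 5 6 6 3]
Step 6: flows [0=2,0->4,1->4,2->4,3->4] -> levels [5 4 5 5 7]
  -> period-2 cycle: step 6 state = step 4 state; never stabilizes
  -> state at step 30: (30-4) mod 2 = 0, same as step 4 -> [5 4 5 5 7]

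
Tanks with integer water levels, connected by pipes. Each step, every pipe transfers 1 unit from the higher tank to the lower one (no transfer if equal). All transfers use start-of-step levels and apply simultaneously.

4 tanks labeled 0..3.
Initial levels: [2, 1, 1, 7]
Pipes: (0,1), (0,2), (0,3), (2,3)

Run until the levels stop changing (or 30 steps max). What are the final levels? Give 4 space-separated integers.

Step 1: flows [0->1,0->2,3->0,3->2] -> levels [1 2 3 5]
Step 2: flows [1->0,2->0,3->0,3->2] -> levels [4 1 3 3]
Step 3: flows [0->1,0->2,0->3,2=3] -> levels [1 2 4 4]
Step 4: flows [1->0,2->0,3->0,2=3] -> levels [4 1 3 3]
  -> period-2 cycle: step 4 state = step 2 state; never stabilizes
  -> state at step 30: (30-2) mod 2 = 0, same as step 2 -> [4 1 3 3]

Answer: 4 1 3 3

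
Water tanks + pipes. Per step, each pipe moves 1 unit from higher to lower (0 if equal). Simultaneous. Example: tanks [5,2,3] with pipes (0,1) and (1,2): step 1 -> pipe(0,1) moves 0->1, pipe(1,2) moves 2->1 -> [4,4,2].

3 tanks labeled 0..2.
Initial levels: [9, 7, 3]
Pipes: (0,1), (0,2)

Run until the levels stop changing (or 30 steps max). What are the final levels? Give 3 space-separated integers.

Step 1: flows [0->1,0->2] -> levels [7 8 4]
Step 2: flows [1->0,0->2] -> levels [7 7 5]
Step 3: flows [0=1,0->2] -> levels [6 7 6]
Step 4: flows [1->0,0=2] -> levels [7 6 6]
Step 5: flows [0->1,0->2] -> levels [5 7 7]
Step 6: flows [1->0,2->0] -> levels [7 6 6]
  -> period-2 cycle: step 6 state = step 4 state; never stabilizes
  -> state at step 30: (30-4) mod 2 = 0, same as step 4 -> [7 6 6]

Answer: 7 6 6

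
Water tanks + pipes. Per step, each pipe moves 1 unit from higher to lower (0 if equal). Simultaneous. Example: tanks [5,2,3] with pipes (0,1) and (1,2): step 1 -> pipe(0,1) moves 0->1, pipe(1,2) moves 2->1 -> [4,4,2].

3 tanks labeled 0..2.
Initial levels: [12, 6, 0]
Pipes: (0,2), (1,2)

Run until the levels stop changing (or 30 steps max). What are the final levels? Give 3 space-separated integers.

Answer: 6 6 6

Derivation:
Step 1: flows [0->2,1->2] -> levels [11 5 2]
Step 2: flows [0->2,1->2] -> levels [10 4 4]
Step 3: flows [0->2,1=2] -> levels [9 4 5]
Step 4: flows [0->2,2->1] -> levels [8 5 5]
Step 5: flows [0->2,1=2] -> levels [7 5 6]
Step 6: flows [0->2,2->1] -> levels [6 6 6]
Step 7: flows [0=2,1=2] -> levels [6 6 6]
  -> stable (no change)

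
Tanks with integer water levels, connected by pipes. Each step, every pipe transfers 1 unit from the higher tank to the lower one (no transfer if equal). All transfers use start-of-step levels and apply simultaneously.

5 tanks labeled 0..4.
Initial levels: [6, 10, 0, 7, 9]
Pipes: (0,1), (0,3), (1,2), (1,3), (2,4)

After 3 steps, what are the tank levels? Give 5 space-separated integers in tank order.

Step 1: flows [1->0,3->0,1->2,1->3,4->2] -> levels [8 7 2 7 8]
Step 2: flows [0->1,0->3,1->2,1=3,4->2] -> levels [6 7 4 8 7]
Step 3: flows [1->0,3->0,1->2,3->1,4->2] -> levels [8 6 6 6 6]

Answer: 8 6 6 6 6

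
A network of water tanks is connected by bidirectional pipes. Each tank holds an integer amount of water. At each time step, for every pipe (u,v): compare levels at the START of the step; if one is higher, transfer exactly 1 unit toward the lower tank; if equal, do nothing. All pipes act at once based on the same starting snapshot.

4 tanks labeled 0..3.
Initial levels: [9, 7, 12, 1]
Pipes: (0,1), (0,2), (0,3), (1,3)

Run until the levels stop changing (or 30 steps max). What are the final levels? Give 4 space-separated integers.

Answer: 6 8 8 7

Derivation:
Step 1: flows [0->1,2->0,0->3,1->3] -> levels [8 7 11 3]
Step 2: flows [0->1,2->0,0->3,1->3] -> levels [7 7 10 5]
Step 3: flows [0=1,2->0,0->3,1->3] -> levels [7 6 9 7]
Step 4: flows [0->1,2->0,0=3,3->1] -> levels [7 8 8 6]
Step 5: flows [1->0,2->0,0->3,1->3] -> levels [8 6 7 8]
Step 6: flows [0->1,0->2,0=3,3->1] -> levels [6 8 8 7]
Step 7: flows [1->0,2->0,3->0,1->3] -> levels [9 6 7 7]
Step 8: flows [0->1,0->2,0->3,3->1] -> levels [6 8 8 7]
  -> period-2 cycle: step 8 state = step 6 state; never stabilizes
  -> state at step 30: (30-6) mod 2 = 0, same as step 6 -> [6 8 8 7]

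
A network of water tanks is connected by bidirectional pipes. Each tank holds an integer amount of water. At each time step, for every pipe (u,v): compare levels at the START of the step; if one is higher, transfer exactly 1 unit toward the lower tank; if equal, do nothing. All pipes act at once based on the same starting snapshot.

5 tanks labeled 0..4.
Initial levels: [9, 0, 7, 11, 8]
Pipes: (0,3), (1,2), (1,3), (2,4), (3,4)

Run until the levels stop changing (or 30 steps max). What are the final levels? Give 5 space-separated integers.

Step 1: flows [3->0,2->1,3->1,4->2,3->4] -> levels [10 2 7 8 8]
Step 2: flows [0->3,2->1,3->1,4->2,3=4] -> levels [9 4 7 8 7]
Step 3: flows [0->3,2->1,3->1,2=4,3->4] -> levels [8 6 6 7 8]
Step 4: flows [0->3,1=2,3->1,4->2,4->3] -> levels [7 7 7 8 6]
Step 5: flows [3->0,1=2,3->1,2->4,3->4] -> levels [8 8 6 5 8]
Step 6: flows [0->3,1->2,1->3,4->2,4->3] -> levels [7 6 8 8 6]
Step 7: flows [3->0,2->1,3->1,2->4,3->4] -> levels [8 8 6 5 8]
  -> period-2 cycle: step 7 state = step 5 state; never stabilizes
  -> state at step 30: (30-5) mod 2 = 1, same as step 6 -> [7 6 8 8 6]

Answer: 7 6 8 8 6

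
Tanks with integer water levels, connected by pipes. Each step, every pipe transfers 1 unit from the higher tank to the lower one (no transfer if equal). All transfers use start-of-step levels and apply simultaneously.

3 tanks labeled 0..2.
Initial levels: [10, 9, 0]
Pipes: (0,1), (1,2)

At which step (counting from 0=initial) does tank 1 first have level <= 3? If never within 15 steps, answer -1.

Step 1: flows [0->1,1->2] -> levels [9 9 1]
Step 2: flows [0=1,1->2] -> levels [9 8 2]
Step 3: flows [0->1,1->2] -> levels [8 8 3]
Step 4: flows [0=1,1->2] -> levels [8 7 4]
Step 5: flows [0->1,1->2] -> levels [7 7 5]
Step 6: flows [0=1,1->2] -> levels [7 6 6]
Step 7: flows [0->1,1=2] -> levels [6 7 6]
Step 8: flows [1->0,1->2] -> levels [7 5 7]
Step 9: flows [0->1,2->1] -> levels [6 7 6]
  -> period-2 cycle (repeats step 7); tank 1 never drops to <=3
Tank 1 never reaches <=3 within 15 steps

Answer: -1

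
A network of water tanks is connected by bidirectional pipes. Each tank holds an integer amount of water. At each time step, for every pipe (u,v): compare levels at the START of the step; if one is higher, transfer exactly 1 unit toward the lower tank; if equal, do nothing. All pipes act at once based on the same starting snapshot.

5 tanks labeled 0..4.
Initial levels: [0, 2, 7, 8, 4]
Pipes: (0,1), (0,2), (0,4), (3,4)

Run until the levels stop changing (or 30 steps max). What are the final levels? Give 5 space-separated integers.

Step 1: flows [1->0,2->0,4->0,3->4] -> levels [3 1 6 7 4]
Step 2: flows [0->1,2->0,4->0,3->4] -> levels [4 2 5 6 4]
Step 3: flows [0->1,2->0,0=4,3->4] -> levels [4 3 4 5 5]
Step 4: flows [0->1,0=2,4->0,3=4] -> levels [4 4 4 5 4]
Step 5: flows [0=1,0=2,0=4,3->4] -> levels [4 4 4 4 5]
Step 6: flows [0=1,0=2,4->0,4->3] -> levels [5 4 4 5 3]
Step 7: flows [0->1,0->2,0->4,3->4] -> levels [2 5 5 4 5]
Step 8: flows [1->0,2->0,4->0,4->3] -> levels [5 4 4 5 3]
  -> period-2 cycle: step 8 state = step 6 state; never stabilizes
  -> state at step 30: (30-6) mod 2 = 0, same as step 6 -> [5 4 4 5 3]

Answer: 5 4 4 5 3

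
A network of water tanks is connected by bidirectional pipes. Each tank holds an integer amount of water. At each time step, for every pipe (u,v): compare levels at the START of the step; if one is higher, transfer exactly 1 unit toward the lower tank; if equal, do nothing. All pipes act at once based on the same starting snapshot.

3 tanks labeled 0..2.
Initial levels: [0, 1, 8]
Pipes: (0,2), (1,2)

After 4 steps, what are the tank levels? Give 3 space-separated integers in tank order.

Step 1: flows [2->0,2->1] -> levels [1 2 6]
Step 2: flows [2->0,2->1] -> levels [2 3 4]
Step 3: flows [2->0,2->1] -> levels [3 4 2]
Step 4: flows [0->2,1->2] -> levels [2 3 4]

Answer: 2 3 4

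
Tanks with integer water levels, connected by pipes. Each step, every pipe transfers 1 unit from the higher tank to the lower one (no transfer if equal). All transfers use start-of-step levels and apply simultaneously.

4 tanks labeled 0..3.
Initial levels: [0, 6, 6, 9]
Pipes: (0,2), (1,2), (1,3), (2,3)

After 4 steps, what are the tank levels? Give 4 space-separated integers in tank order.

Answer: 4 6 5 6

Derivation:
Step 1: flows [2->0,1=2,3->1,3->2] -> levels [1 7 6 7]
Step 2: flows [2->0,1->2,1=3,3->2] -> levels [2 6 7 6]
Step 3: flows [2->0,2->1,1=3,2->3] -> levels [3 7 4 7]
Step 4: flows [2->0,1->2,1=3,3->2] -> levels [4 6 5 6]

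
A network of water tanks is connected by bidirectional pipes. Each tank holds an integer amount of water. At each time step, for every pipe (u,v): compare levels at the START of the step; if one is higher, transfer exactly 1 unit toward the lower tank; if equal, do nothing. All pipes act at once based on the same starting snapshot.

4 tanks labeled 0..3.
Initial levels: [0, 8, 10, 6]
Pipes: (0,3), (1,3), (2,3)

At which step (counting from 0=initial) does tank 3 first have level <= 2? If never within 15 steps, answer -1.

Step 1: flows [3->0,1->3,2->3] -> levels [1 7 9 7]
Step 2: flows [3->0,1=3,2->3] -> levels [2 7 8 7]
Step 3: flows [3->0,1=3,2->3] -> levels [3 7 7 7]
Step 4: flows [3->0,1=3,2=3] -> levels [4 7 7 6]
Step 5: flows [3->0,1->3,2->3] -> levels [5 6 6 7]
Step 6: flows [3->0,3->1,3->2] -> levels [6 7 7 4]
Step 7: flows [0->3,1->3,2->3] -> levels [5 6 6 7]
  -> period-2 cycle (repeats step 5); tank 3 never drops to <=2
Tank 3 never reaches <=2 within 15 steps

Answer: -1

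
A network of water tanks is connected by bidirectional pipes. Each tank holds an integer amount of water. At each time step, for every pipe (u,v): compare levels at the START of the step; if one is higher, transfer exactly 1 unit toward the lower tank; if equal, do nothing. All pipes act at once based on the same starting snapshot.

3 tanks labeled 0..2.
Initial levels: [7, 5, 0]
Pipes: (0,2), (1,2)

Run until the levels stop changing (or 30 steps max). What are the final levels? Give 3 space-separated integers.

Step 1: flows [0->2,1->2] -> levels [6 4 2]
Step 2: flows [0->2,1->2] -> levels [5 3 4]
Step 3: flows [0->2,2->1] -> levels [4 4 4]
Step 4: flows [0=2,1=2] -> levels [4 4 4]
  -> stable (no change)

Answer: 4 4 4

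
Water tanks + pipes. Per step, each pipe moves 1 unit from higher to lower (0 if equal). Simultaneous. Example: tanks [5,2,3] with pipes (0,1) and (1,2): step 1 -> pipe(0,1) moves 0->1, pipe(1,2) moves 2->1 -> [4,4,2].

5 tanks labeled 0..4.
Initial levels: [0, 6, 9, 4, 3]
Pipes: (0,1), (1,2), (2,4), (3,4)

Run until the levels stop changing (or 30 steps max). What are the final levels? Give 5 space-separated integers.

Answer: 4 5 3 4 6

Derivation:
Step 1: flows [1->0,2->1,2->4,3->4] -> levels [1 6 7 3 5]
Step 2: flows [1->0,2->1,2->4,4->3] -> levels [2 6 5 4 5]
Step 3: flows [1->0,1->2,2=4,4->3] -> levels [3 4 6 5 4]
Step 4: flows [1->0,2->1,2->4,3->4] -> levels [4 4 4 4 6]
Step 5: flows [0=1,1=2,4->2,4->3] -> levels [4 4 5 5 4]
Step 6: flows [0=1,2->1,2->4,3->4] -> levels [4 5 3 4 6]
Step 7: flows [1->0,1->2,4->2,4->3] -> levels [5 3 5 5 4]
Step 8: flows [0->1,2->1,2->4,3->4] -> levels [4 5 3 4 6]
  -> period-2 cycle: step 8 state = step 6 state; never stabilizes
  -> state at step 30: (30-6) mod 2 = 0, same as step 6 -> [4 5 3 4 6]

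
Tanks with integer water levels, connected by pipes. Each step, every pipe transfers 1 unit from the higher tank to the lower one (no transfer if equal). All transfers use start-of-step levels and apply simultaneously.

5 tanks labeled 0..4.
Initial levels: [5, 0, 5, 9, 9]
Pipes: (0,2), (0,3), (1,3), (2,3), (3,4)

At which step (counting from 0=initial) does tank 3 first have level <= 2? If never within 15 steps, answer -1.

Answer: -1

Derivation:
Step 1: flows [0=2,3->0,3->1,3->2,3=4] -> levels [6 1 6 6 9]
Step 2: flows [0=2,0=3,3->1,2=3,4->3] -> levels [6 2 6 6 8]
Step 3: flows [0=2,0=3,3->1,2=3,4->3] -> levels [6 3 6 6 7]
Step 4: flows [0=2,0=3,3->1,2=3,4->3] -> levels [6 4 6 6 6]
Step 5: flows [0=2,0=3,3->1,2=3,3=4] -> levels [6 5 6 5 6]
Step 6: flows [0=2,0->3,1=3,2->3,4->3] -> levels [5 5 5 8 5]
Step 7: flows [0=2,3->0,3->1,3->2,3->4] -> levels [6 6 6 4 6]
Step 8: flows [0=2,0->3,1->3,2->3,4->3] -> levels [5 5 5 8 5]
  -> period-2 cycle (repeats step 6); tank 3 never drops to <=2
Tank 3 never reaches <=2 within 15 steps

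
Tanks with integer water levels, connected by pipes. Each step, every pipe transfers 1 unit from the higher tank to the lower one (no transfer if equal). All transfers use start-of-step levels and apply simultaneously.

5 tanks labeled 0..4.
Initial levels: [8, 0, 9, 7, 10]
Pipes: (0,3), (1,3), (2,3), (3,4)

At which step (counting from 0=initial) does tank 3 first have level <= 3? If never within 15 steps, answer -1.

Answer: -1

Derivation:
Step 1: flows [0->3,3->1,2->3,4->3] -> levels [7 1 8 9 9]
Step 2: flows [3->0,3->1,3->2,3=4] -> levels [8 2 9 6 9]
Step 3: flows [0->3,3->1,2->3,4->3] -> levels [7 3 8 8 8]
Step 4: flows [3->0,3->1,2=3,3=4] -> levels [8 4 8 6 8]
Step 5: flows [0->3,3->1,2->3,4->3] -> levels [7 5 7 8 7]
Step 6: flows [3->0,3->1,3->2,3->4] -> levels [8 6 8 4 8]
Step 7: flows [0->3,1->3,2->3,4->3] -> levels [7 5 7 8 7]
  -> period-2 cycle (repeats step 5); tank 3 never drops to <=3
Tank 3 never reaches <=3 within 15 steps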